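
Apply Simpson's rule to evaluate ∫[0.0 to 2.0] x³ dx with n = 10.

f(x) = x³
a = 0.0, b = 2.0, n = 10
h = (b - a)/n = 0.200000

Simpson's rule: (h/3)[f(x₀) + 4f(x₁) + 2f(x₂) + ... + f(xₙ)]

x_0 = 0.0000, f(x_0) = 0.000000, coefficient = 1
x_1 = 0.2000, f(x_1) = 0.008000, coefficient = 4
x_2 = 0.4000, f(x_2) = 0.064000, coefficient = 2
x_3 = 0.6000, f(x_3) = 0.216000, coefficient = 4
x_4 = 0.8000, f(x_4) = 0.512000, coefficient = 2
x_5 = 1.0000, f(x_5) = 1.000000, coefficient = 4
x_6 = 1.2000, f(x_6) = 1.728000, coefficient = 2
x_7 = 1.4000, f(x_7) = 2.744000, coefficient = 4
x_8 = 1.6000, f(x_8) = 4.096000, coefficient = 2
x_9 = 1.8000, f(x_9) = 5.832000, coefficient = 4
x_10 = 2.0000, f(x_10) = 8.000000, coefficient = 1

I ≈ (0.200000/3) × 60.000000 = 4.000000
Exact value: 4.000000
Error: 0.000000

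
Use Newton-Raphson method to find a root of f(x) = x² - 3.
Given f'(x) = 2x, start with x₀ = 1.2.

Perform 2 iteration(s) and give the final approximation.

f(x) = x² - 3
f'(x) = 2x
x₀ = 1.2

Newton-Raphson formula: x_{n+1} = x_n - f(x_n)/f'(x_n)

Iteration 1:
  f(1.200000) = -1.560000
  f'(1.200000) = 2.400000
  x_1 = 1.200000 - (-1.560000)/2.400000 = 1.850000
Iteration 2:
  f(1.850000) = 0.422500
  f'(1.850000) = 3.700000
  x_2 = 1.850000 - 0.422500/3.700000 = 1.735811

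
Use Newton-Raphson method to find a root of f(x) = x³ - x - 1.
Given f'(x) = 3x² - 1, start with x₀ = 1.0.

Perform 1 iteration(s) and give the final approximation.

f(x) = x³ - x - 1
f'(x) = 3x² - 1
x₀ = 1.0

Newton-Raphson formula: x_{n+1} = x_n - f(x_n)/f'(x_n)

Iteration 1:
  f(1.000000) = -1.000000
  f'(1.000000) = 2.000000
  x_1 = 1.000000 - (-1.000000)/2.000000 = 1.500000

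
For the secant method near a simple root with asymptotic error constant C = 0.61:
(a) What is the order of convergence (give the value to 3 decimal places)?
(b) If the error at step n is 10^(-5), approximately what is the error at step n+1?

(a) Secant method has superlinear convergence with order φ = (1+√5)/2 ≈ 1.618.
    This means |e_{n+1}| ≈ C|e_n|^1.618.

(b) With |e_n| = 10^(-5) and C = 0.61:
    |e_{n+1}| ≈ 0.61 × (10^(-5))^1.618 = 0.61 × 10^(-8.09)

(a) ≈ 1.618 (golden ratio); (b) |e_{n+1}| ≈ 4.956e-09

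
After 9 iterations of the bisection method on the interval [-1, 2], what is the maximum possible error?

Bisection error bound: |error| ≤ (b-a)/2^n
|error| ≤ (2 - (-1))/2^9 = 3/2^9
|error| ≤ 0.0058593750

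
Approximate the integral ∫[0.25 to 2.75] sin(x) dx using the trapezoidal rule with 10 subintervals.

f(x) = sin(x)
a = 0.25, b = 2.75, n = 10
h = (b - a)/n = 0.250000

Trapezoidal rule: (h/2)[f(x₀) + 2f(x₁) + 2f(x₂) + ... + f(xₙ)]

x_0 = 0.2500, f(x_0) = 0.247404, coefficient = 1
x_1 = 0.5000, f(x_1) = 0.479426, coefficient = 2
x_2 = 0.7500, f(x_2) = 0.681639, coefficient = 2
x_3 = 1.0000, f(x_3) = 0.841471, coefficient = 2
x_4 = 1.2500, f(x_4) = 0.948985, coefficient = 2
x_5 = 1.5000, f(x_5) = 0.997495, coefficient = 2
x_6 = 1.7500, f(x_6) = 0.983986, coefficient = 2
x_7 = 2.0000, f(x_7) = 0.909297, coefficient = 2
x_8 = 2.2500, f(x_8) = 0.778073, coefficient = 2
x_9 = 2.5000, f(x_9) = 0.598472, coefficient = 2
x_10 = 2.7500, f(x_10) = 0.381661, coefficient = 1

I ≈ (0.250000/2) × 15.066752 = 1.883344
Exact value: 1.893215
Error: 0.009871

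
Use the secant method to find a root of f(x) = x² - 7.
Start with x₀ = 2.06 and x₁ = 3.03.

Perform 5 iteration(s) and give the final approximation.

f(x) = x² - 7
x₀ = 2.06, x₁ = 3.03

Secant formula: x_{n+1} = x_n - f(x_n)(x_n - x_{n-1})/(f(x_n) - f(x_{n-1}))

Iteration 1:
  f(2.060000) = -2.756400
  f(3.030000) = 2.180900
  x_2 = 3.030000 - 2.180900×(3.030000 - 2.060000)/(2.180900 - (-2.756400))
       = 2.601532
Iteration 2:
  f(3.030000) = 2.180900
  f(2.601532) = -0.232029
  x_3 = 2.601532 - (-0.232029)×(2.601532 - 3.030000)/(-0.232029 - 2.180900)
       = 2.642734
Iteration 3:
  f(2.601532) = -0.232029
  f(2.642734) = -0.015956
  x_4 = 2.642734 - (-0.015956)×(2.642734 - 2.601532)/(-0.015956 - (-0.232029))
       = 2.645777
Iteration 4:
  f(2.642734) = -0.015956
  f(2.645777) = 0.000135
  x_5 = 2.645777 - 0.000135×(2.645777 - 2.642734)/(0.000135 - (-0.015956))
       = 2.645751
Iteration 5:
  f(2.645777) = 0.000135
  f(2.645751) = 0.000000
  x_6 = 2.645751 - 0.000000×(2.645751 - 2.645777)/(0.000000 - 0.000135)
       = 2.645751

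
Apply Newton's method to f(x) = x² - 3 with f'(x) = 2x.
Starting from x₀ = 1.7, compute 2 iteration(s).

f(x) = x² - 3
f'(x) = 2x
x₀ = 1.7

Newton-Raphson formula: x_{n+1} = x_n - f(x_n)/f'(x_n)

Iteration 1:
  f(1.700000) = -0.110000
  f'(1.700000) = 3.400000
  x_1 = 1.700000 - (-0.110000)/3.400000 = 1.732353
Iteration 2:
  f(1.732353) = 0.001047
  f'(1.732353) = 3.464706
  x_2 = 1.732353 - 0.001047/3.464706 = 1.732051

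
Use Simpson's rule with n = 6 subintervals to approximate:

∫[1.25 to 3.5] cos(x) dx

f(x) = cos(x)
a = 1.25, b = 3.5, n = 6
h = (b - a)/n = 0.375000

Simpson's rule: (h/3)[f(x₀) + 4f(x₁) + 2f(x₂) + ... + f(xₙ)]

x_0 = 1.2500, f(x_0) = 0.315322, coefficient = 1
x_1 = 1.6250, f(x_1) = -0.054177, coefficient = 4
x_2 = 2.0000, f(x_2) = -0.416147, coefficient = 2
x_3 = 2.3750, f(x_3) = -0.720278, coefficient = 4
x_4 = 2.7500, f(x_4) = -0.924302, coefficient = 2
x_5 = 3.1250, f(x_5) = -0.999862, coefficient = 4
x_6 = 3.5000, f(x_6) = -0.936457, coefficient = 1

I ≈ (0.375000/3) × -10.399305 = -1.299913
Exact value: -1.299768
Error: 0.000145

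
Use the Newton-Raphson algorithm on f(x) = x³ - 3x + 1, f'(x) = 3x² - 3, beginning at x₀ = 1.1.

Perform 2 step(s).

f(x) = x³ - 3x + 1
f'(x) = 3x² - 3
x₀ = 1.1

Newton-Raphson formula: x_{n+1} = x_n - f(x_n)/f'(x_n)

Iteration 1:
  f(1.100000) = -0.969000
  f'(1.100000) = 0.630000
  x_1 = 1.100000 - (-0.969000)/0.630000 = 2.638095
Iteration 2:
  f(2.638095) = 11.445661
  f'(2.638095) = 17.878639
  x_2 = 2.638095 - 11.445661/17.878639 = 1.997909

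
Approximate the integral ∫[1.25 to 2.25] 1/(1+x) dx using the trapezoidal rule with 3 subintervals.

f(x) = 1/(1+x)
a = 1.25, b = 2.25, n = 3
h = (b - a)/n = 0.333333

Trapezoidal rule: (h/2)[f(x₀) + 2f(x₁) + 2f(x₂) + ... + f(xₙ)]

x_0 = 1.2500, f(x_0) = 0.444444, coefficient = 1
x_1 = 1.5833, f(x_1) = 0.387097, coefficient = 2
x_2 = 1.9167, f(x_2) = 0.342857, coefficient = 2
x_3 = 2.2500, f(x_3) = 0.307692, coefficient = 1

I ≈ (0.333333/2) × 2.212045 = 0.368674
Exact value: 0.367725
Error: 0.000949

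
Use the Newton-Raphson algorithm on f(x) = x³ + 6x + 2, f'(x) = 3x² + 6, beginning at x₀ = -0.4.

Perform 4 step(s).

f(x) = x³ + 6x + 2
f'(x) = 3x² + 6
x₀ = -0.4

Newton-Raphson formula: x_{n+1} = x_n - f(x_n)/f'(x_n)

Iteration 1:
  f(-0.400000) = -0.464000
  f'(-0.400000) = 6.480000
  x_1 = -0.400000 - (-0.464000)/6.480000 = -0.328395
Iteration 2:
  f(-0.328395) = -0.005786
  f'(-0.328395) = 6.323530
  x_2 = -0.328395 - (-0.005786)/6.323530 = -0.327480
Iteration 3:
  f(-0.327480) = -0.000001
  f'(-0.327480) = 6.321730
  x_3 = -0.327480 - (-0.000001)/6.321730 = -0.327480
Iteration 4:
  f(-0.327480) = 0.000000
  f'(-0.327480) = 6.321729
  x_4 = -0.327480 - 0.000000/6.321729 = -0.327480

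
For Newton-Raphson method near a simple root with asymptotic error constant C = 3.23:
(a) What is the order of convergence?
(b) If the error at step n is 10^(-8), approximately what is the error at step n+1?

(a) Newton-Raphson has quadratic (order 2) convergence near simple roots.
    This means |e_{n+1}| ≈ C|e_n|².

(b) With |e_n| = 10^(-8) and C = 3.23:
    |e_{n+1}| ≈ 3.23 × (10^(-8))² = 3.23 × 10^(-16)

(a) 2 (quadratic); (b) |e_{n+1}| ≈ 3.230e-16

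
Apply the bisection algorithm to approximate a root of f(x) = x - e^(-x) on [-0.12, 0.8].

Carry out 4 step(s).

f(x) = x - e^(-x)
Initial interval: [-0.12, 0.8]

Iteration 1:
  c_1 = (-0.120000 + 0.800000)/2 = 0.340000
  f(c_1) = f(0.340000) = -0.371770
  f(a) × f(c) ≥ 0, new interval: [0.340000, 0.800000]
Iteration 2:
  c_2 = (0.340000 + 0.800000)/2 = 0.570000
  f(c_2) = f(0.570000) = 0.004475
  f(a) × f(c) < 0, new interval: [0.340000, 0.570000]
Iteration 3:
  c_3 = (0.340000 + 0.570000)/2 = 0.455000
  f(c_3) = f(0.455000) = -0.179448
  f(a) × f(c) ≥ 0, new interval: [0.455000, 0.570000]
Iteration 4:
  c_4 = (0.455000 + 0.570000)/2 = 0.512500
  f(c_4) = f(0.512500) = -0.086496
  f(a) × f(c) ≥ 0, new interval: [0.512500, 0.570000]

After 4 iteration(s), the approximation is c_4 = 0.512500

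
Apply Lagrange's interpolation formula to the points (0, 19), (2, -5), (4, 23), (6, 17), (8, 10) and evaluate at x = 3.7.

Lagrange interpolation formula:
P(x) = Σ yᵢ × Lᵢ(x)
where Lᵢ(x) = Π_{j≠i} (x - xⱼ)/(xᵢ - xⱼ)

L_0(3.7) = (3.7 - 2)/(0 - 2) × (3.7 - 4)/(0 - 4) × (3.7 - 6)/(0 - 6) × (3.7 - 8)/(0 - 8) = -0.013135
L_1(3.7) = (3.7 - 0)/(2 - 0) × (3.7 - 4)/(2 - 4) × (3.7 - 6)/(2 - 6) × (3.7 - 8)/(2 - 8) = 0.114353
L_2(3.7) = (3.7 - 0)/(4 - 0) × (3.7 - 2)/(4 - 2) × (3.7 - 6)/(4 - 6) × (3.7 - 8)/(4 - 8) = 0.972002
L_3(3.7) = (3.7 - 0)/(6 - 0) × (3.7 - 2)/(6 - 2) × (3.7 - 4)/(6 - 4) × (3.7 - 8)/(6 - 8) = -0.084522
L_4(3.7) = (3.7 - 0)/(8 - 0) × (3.7 - 2)/(8 - 2) × (3.7 - 4)/(8 - 4) × (3.7 - 6)/(8 - 6) = 0.011302

P(3.7) = 19×L_0(3.7) + (-5)×L_1(3.7) + 23×L_2(3.7) + 17×L_3(3.7) + 10×L_4(3.7)
P(3.7) = 20.210854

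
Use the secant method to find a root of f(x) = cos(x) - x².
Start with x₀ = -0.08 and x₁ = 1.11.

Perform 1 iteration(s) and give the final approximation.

f(x) = cos(x) - x²
x₀ = -0.08, x₁ = 1.11

Secant formula: x_{n+1} = x_n - f(x_n)(x_n - x_{n-1})/(f(x_n) - f(x_{n-1}))

Iteration 1:
  f(-0.080000) = 0.990402
  f(1.110000) = -0.787438
  x_2 = 1.110000 - (-0.787438)×(1.110000 - (-0.080000))/(-0.787438 - 0.990402)
       = 0.582927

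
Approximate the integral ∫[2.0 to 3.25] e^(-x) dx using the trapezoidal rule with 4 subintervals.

f(x) = e^(-x)
a = 2.0, b = 3.25, n = 4
h = (b - a)/n = 0.312500

Trapezoidal rule: (h/2)[f(x₀) + 2f(x₁) + 2f(x₂) + ... + f(xₙ)]

x_0 = 2.0000, f(x_0) = 0.135335, coefficient = 1
x_1 = 2.3125, f(x_1) = 0.099013, coefficient = 2
x_2 = 2.6250, f(x_2) = 0.072440, coefficient = 2
x_3 = 2.9375, f(x_3) = 0.052998, coefficient = 2
x_4 = 3.2500, f(x_4) = 0.038774, coefficient = 1

I ≈ (0.312500/2) × 0.623012 = 0.097346
Exact value: 0.096561
Error: 0.000785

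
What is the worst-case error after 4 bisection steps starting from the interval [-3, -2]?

Bisection error bound: |error| ≤ (b-a)/2^n
|error| ≤ (-2 - (-3))/2^4 = 1/2^4
|error| ≤ 0.0625000000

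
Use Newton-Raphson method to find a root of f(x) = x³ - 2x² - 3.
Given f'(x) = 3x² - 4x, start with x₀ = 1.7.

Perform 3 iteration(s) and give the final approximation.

f(x) = x³ - 2x² - 3
f'(x) = 3x² - 4x
x₀ = 1.7

Newton-Raphson formula: x_{n+1} = x_n - f(x_n)/f'(x_n)

Iteration 1:
  f(1.700000) = -3.867000
  f'(1.700000) = 1.870000
  x_1 = 1.700000 - (-3.867000)/1.870000 = 3.767914
Iteration 2:
  f(3.767914) = 22.099398
  f'(3.767914) = 27.519880
  x_2 = 3.767914 - 22.099398/27.519880 = 2.964880
Iteration 3:
  f(2.964880) = 5.481798
  f'(2.964880) = 14.512027
  x_3 = 2.964880 - 5.481798/14.512027 = 2.587139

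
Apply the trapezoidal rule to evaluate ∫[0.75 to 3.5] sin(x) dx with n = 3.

f(x) = sin(x)
a = 0.75, b = 3.5, n = 3
h = (b - a)/n = 0.916667

Trapezoidal rule: (h/2)[f(x₀) + 2f(x₁) + 2f(x₂) + ... + f(xₙ)]

x_0 = 0.7500, f(x_0) = 0.681639, coefficient = 1
x_1 = 1.6667, f(x_1) = 0.995408, coefficient = 2
x_2 = 2.5833, f(x_2) = 0.529711, coefficient = 2
x_3 = 3.5000, f(x_3) = -0.350783, coefficient = 1

I ≈ (0.916667/2) × 3.381093 = 1.549667
Exact value: 1.668146
Error: 0.118478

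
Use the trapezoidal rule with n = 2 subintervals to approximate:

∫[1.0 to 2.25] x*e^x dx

f(x) = x*e^x
a = 1.0, b = 2.25, n = 2
h = (b - a)/n = 0.625000

Trapezoidal rule: (h/2)[f(x₀) + 2f(x₁) + 2f(x₂) + ... + f(xₙ)]

x_0 = 1.0000, f(x_0) = 2.718282, coefficient = 1
x_1 = 1.6250, f(x_1) = 8.252431, coefficient = 2
x_2 = 2.2500, f(x_2) = 21.347406, coefficient = 1

I ≈ (0.625000/2) × 40.570549 = 12.678297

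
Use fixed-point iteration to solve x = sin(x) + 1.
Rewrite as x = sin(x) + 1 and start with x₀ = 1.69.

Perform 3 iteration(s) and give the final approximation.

Equation: x = sin(x) + 1
Fixed-point form: x = sin(x) + 1
x₀ = 1.69

x_1 = g(1.690000) = 1.992904
x_2 = g(1.992904) = 1.912228
x_3 = g(1.912228) = 1.942276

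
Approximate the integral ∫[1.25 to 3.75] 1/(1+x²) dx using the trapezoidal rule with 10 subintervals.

f(x) = 1/(1+x²)
a = 1.25, b = 3.75, n = 10
h = (b - a)/n = 0.250000

Trapezoidal rule: (h/2)[f(x₀) + 2f(x₁) + 2f(x₂) + ... + f(xₙ)]

x_0 = 1.2500, f(x_0) = 0.390244, coefficient = 1
x_1 = 1.5000, f(x_1) = 0.307692, coefficient = 2
x_2 = 1.7500, f(x_2) = 0.246154, coefficient = 2
x_3 = 2.0000, f(x_3) = 0.200000, coefficient = 2
x_4 = 2.2500, f(x_4) = 0.164948, coefficient = 2
x_5 = 2.5000, f(x_5) = 0.137931, coefficient = 2
x_6 = 2.7500, f(x_6) = 0.116788, coefficient = 2
x_7 = 3.0000, f(x_7) = 0.100000, coefficient = 2
x_8 = 3.2500, f(x_8) = 0.086486, coefficient = 2
x_9 = 3.5000, f(x_9) = 0.075472, coefficient = 2
x_10 = 3.7500, f(x_10) = 0.066390, coefficient = 1

I ≈ (0.250000/2) × 3.327578 = 0.415947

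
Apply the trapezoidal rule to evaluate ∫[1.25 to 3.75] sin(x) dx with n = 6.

f(x) = sin(x)
a = 1.25, b = 3.75, n = 6
h = (b - a)/n = 0.416667

Trapezoidal rule: (h/2)[f(x₀) + 2f(x₁) + 2f(x₂) + ... + f(xₙ)]

x_0 = 1.2500, f(x_0) = 0.948985, coefficient = 1
x_1 = 1.6667, f(x_1) = 0.995408, coefficient = 2
x_2 = 2.0833, f(x_2) = 0.871503, coefficient = 2
x_3 = 2.5000, f(x_3) = 0.598472, coefficient = 2
x_4 = 2.9167, f(x_4) = 0.223034, coefficient = 2
x_5 = 3.3333, f(x_5) = -0.190568, coefficient = 2
x_6 = 3.7500, f(x_6) = -0.571561, coefficient = 1

I ≈ (0.416667/2) × 5.373122 = 1.119400
Exact value: 1.135882
Error: 0.016481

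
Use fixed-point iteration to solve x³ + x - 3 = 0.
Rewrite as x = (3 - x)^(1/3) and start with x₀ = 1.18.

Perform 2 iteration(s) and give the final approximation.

Equation: x³ + x - 3 = 0
Fixed-point form: x = (3 - x)^(1/3)
x₀ = 1.18

x_1 = g(1.180000) = 1.220929
x_2 = g(1.220929) = 1.211707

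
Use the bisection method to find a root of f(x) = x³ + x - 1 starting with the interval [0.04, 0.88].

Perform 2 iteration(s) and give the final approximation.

f(x) = x³ + x - 1
Initial interval: [0.04, 0.88]

Iteration 1:
  c_1 = (0.040000 + 0.880000)/2 = 0.460000
  f(c_1) = f(0.460000) = -0.442664
  f(a) × f(c) ≥ 0, new interval: [0.460000, 0.880000]
Iteration 2:
  c_2 = (0.460000 + 0.880000)/2 = 0.670000
  f(c_2) = f(0.670000) = -0.029237
  f(a) × f(c) ≥ 0, new interval: [0.670000, 0.880000]

After 2 iteration(s), the approximation is c_2 = 0.670000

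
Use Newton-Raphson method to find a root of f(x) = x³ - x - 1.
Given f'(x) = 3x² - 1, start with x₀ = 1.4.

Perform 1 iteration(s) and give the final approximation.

f(x) = x³ - x - 1
f'(x) = 3x² - 1
x₀ = 1.4

Newton-Raphson formula: x_{n+1} = x_n - f(x_n)/f'(x_n)

Iteration 1:
  f(1.400000) = 0.344000
  f'(1.400000) = 4.880000
  x_1 = 1.400000 - 0.344000/4.880000 = 1.329508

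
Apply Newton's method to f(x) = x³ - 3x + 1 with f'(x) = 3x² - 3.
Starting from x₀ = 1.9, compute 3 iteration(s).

f(x) = x³ - 3x + 1
f'(x) = 3x² - 3
x₀ = 1.9

Newton-Raphson formula: x_{n+1} = x_n - f(x_n)/f'(x_n)

Iteration 1:
  f(1.900000) = 2.159000
  f'(1.900000) = 7.830000
  x_1 = 1.900000 - 2.159000/7.830000 = 1.624266
Iteration 2:
  f(1.624266) = 0.412404
  f'(1.624266) = 4.914717
  x_2 = 1.624266 - 0.412404/4.914717 = 1.540354
Iteration 3:
  f(1.540354) = 0.033720
  f'(1.540354) = 4.118068
  x_3 = 1.540354 - 0.033720/4.118068 = 1.532165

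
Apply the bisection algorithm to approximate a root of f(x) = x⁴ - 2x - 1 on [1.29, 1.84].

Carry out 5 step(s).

f(x) = x⁴ - 2x - 1
Initial interval: [1.29, 1.84]

Iteration 1:
  c_1 = (1.290000 + 1.840000)/2 = 1.565000
  f(c_1) = f(1.565000) = 1.868703
  f(a) × f(c) < 0, new interval: [1.290000, 1.565000]
Iteration 2:
  c_2 = (1.290000 + 1.565000)/2 = 1.427500
  f(c_2) = f(1.427500) = 0.297451
  f(a) × f(c) < 0, new interval: [1.290000, 1.427500]
Iteration 3:
  c_3 = (1.290000 + 1.427500)/2 = 1.358750
  f(c_3) = f(1.358750) = -0.309040
  f(a) × f(c) ≥ 0, new interval: [1.358750, 1.427500]
Iteration 4:
  c_4 = (1.358750 + 1.427500)/2 = 1.393125
  f(c_4) = f(1.393125) = -0.019556
  f(a) × f(c) ≥ 0, new interval: [1.393125, 1.427500]
Iteration 5:
  c_5 = (1.393125 + 1.427500)/2 = 1.410312
  f(c_5) = f(1.410312) = 0.135422
  f(a) × f(c) < 0, new interval: [1.393125, 1.410312]

After 5 iteration(s), the approximation is c_5 = 1.410312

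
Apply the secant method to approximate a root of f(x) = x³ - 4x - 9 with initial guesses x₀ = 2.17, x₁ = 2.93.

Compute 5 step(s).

f(x) = x³ - 4x - 9
x₀ = 2.17, x₁ = 2.93

Secant formula: x_{n+1} = x_n - f(x_n)(x_n - x_{n-1})/(f(x_n) - f(x_{n-1}))

Iteration 1:
  f(2.170000) = -7.461687
  f(2.930000) = 4.433757
  x_2 = 2.930000 - 4.433757×(2.930000 - 2.170000)/(4.433757 - (-7.461687))
       = 2.646727
Iteration 2:
  f(2.930000) = 4.433757
  f(2.646727) = -1.046148
  x_3 = 2.646727 - (-1.046148)×(2.646727 - 2.930000)/(-1.046148 - 4.433757)
       = 2.700806
Iteration 3:
  f(2.646727) = -1.046148
  f(2.700806) = -0.102596
  x_4 = 2.700806 - (-0.102596)×(2.700806 - 2.646727)/(-0.102596 - (-1.046148))
       = 2.706686
Iteration 4:
  f(2.700806) = -0.102596
  f(2.706686) = 0.002840
  x_5 = 2.706686 - 0.002840×(2.706686 - 2.700806)/(0.002840 - (-0.102596))
       = 2.706528
Iteration 5:
  f(2.706686) = 0.002840
  f(2.706528) = -0.000007
  x_6 = 2.706528 - (-0.000007)×(2.706528 - 2.706686)/(-0.000007 - 0.002840)
       = 2.706528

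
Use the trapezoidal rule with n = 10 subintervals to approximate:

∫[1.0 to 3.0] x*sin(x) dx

f(x) = x*sin(x)
a = 1.0, b = 3.0, n = 10
h = (b - a)/n = 0.200000

Trapezoidal rule: (h/2)[f(x₀) + 2f(x₁) + 2f(x₂) + ... + f(xₙ)]

x_0 = 1.0000, f(x_0) = 0.841471, coefficient = 1
x_1 = 1.2000, f(x_1) = 1.118447, coefficient = 2
x_2 = 1.4000, f(x_2) = 1.379630, coefficient = 2
x_3 = 1.6000, f(x_3) = 1.599318, coefficient = 2
x_4 = 1.8000, f(x_4) = 1.752926, coefficient = 2
x_5 = 2.0000, f(x_5) = 1.818595, coefficient = 2
x_6 = 2.2000, f(x_6) = 1.778692, coefficient = 2
x_7 = 2.4000, f(x_7) = 1.621112, coefficient = 2
x_8 = 2.6000, f(x_8) = 1.340304, coefficient = 2
x_9 = 2.8000, f(x_9) = 0.937967, coefficient = 2
x_10 = 3.0000, f(x_10) = 0.423360, coefficient = 1

I ≈ (0.200000/2) × 27.958809 = 2.795881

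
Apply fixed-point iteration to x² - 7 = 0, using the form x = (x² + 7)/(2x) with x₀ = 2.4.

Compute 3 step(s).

Equation: x² - 7 = 0
Fixed-point form: x = (x² + 7)/(2x)
x₀ = 2.4

x_1 = g(2.400000) = 2.658333
x_2 = g(2.658333) = 2.645781
x_3 = g(2.645781) = 2.645751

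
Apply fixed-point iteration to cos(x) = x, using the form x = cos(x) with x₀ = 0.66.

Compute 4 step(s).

Equation: cos(x) = x
Fixed-point form: x = cos(x)
x₀ = 0.66

x_1 = g(0.660000) = 0.789992
x_2 = g(0.789992) = 0.703851
x_3 = g(0.703851) = 0.762356
x_4 = g(0.762356) = 0.723211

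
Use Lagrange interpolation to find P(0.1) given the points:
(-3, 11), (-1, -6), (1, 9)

Lagrange interpolation formula:
P(x) = Σ yᵢ × Lᵢ(x)
where Lᵢ(x) = Π_{j≠i} (x - xⱼ)/(xᵢ - xⱼ)

L_0(0.1) = (0.1 - (-1))/(-3 - (-1)) × (0.1 - 1)/(-3 - 1) = -0.123750
L_1(0.1) = (0.1 - (-3))/(-1 - (-3)) × (0.1 - 1)/(-1 - 1) = 0.697500
L_2(0.1) = (0.1 - (-3))/(1 - (-3)) × (0.1 - (-1))/(1 - (-1)) = 0.426250

P(0.1) = 11×L_0(0.1) + (-6)×L_1(0.1) + 9×L_2(0.1)
P(0.1) = -1.710000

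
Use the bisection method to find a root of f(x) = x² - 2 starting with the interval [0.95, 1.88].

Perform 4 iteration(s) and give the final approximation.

f(x) = x² - 2
Initial interval: [0.95, 1.88]

Iteration 1:
  c_1 = (0.950000 + 1.880000)/2 = 1.415000
  f(c_1) = f(1.415000) = 0.002225
  f(a) × f(c) < 0, new interval: [0.950000, 1.415000]
Iteration 2:
  c_2 = (0.950000 + 1.415000)/2 = 1.182500
  f(c_2) = f(1.182500) = -0.601694
  f(a) × f(c) ≥ 0, new interval: [1.182500, 1.415000]
Iteration 3:
  c_3 = (1.182500 + 1.415000)/2 = 1.298750
  f(c_3) = f(1.298750) = -0.313248
  f(a) × f(c) ≥ 0, new interval: [1.298750, 1.415000]
Iteration 4:
  c_4 = (1.298750 + 1.415000)/2 = 1.356875
  f(c_4) = f(1.356875) = -0.158890
  f(a) × f(c) ≥ 0, new interval: [1.356875, 1.415000]

After 4 iteration(s), the approximation is c_4 = 1.356875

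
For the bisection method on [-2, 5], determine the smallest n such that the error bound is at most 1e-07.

We need (b-a)/2^n ≤ 1e-07
(5 - (-2))/2^n ≤ 1e-07
7/2^n ≤ 1e-07
2^n ≥ 70000000
n ≥ log₂(70000000) = 26.06
n ≥ 27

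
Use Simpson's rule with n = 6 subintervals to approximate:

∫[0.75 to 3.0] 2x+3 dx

f(x) = 2x+3
a = 0.75, b = 3.0, n = 6
h = (b - a)/n = 0.375000

Simpson's rule: (h/3)[f(x₀) + 4f(x₁) + 2f(x₂) + ... + f(xₙ)]

x_0 = 0.7500, f(x_0) = 4.500000, coefficient = 1
x_1 = 1.1250, f(x_1) = 5.250000, coefficient = 4
x_2 = 1.5000, f(x_2) = 6.000000, coefficient = 2
x_3 = 1.8750, f(x_3) = 6.750000, coefficient = 4
x_4 = 2.2500, f(x_4) = 7.500000, coefficient = 2
x_5 = 2.6250, f(x_5) = 8.250000, coefficient = 4
x_6 = 3.0000, f(x_6) = 9.000000, coefficient = 1

I ≈ (0.375000/3) × 121.500000 = 15.187500
Exact value: 15.187500
Error: 0.000000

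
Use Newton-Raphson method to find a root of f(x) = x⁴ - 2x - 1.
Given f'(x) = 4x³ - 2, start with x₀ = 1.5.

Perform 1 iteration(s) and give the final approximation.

f(x) = x⁴ - 2x - 1
f'(x) = 4x³ - 2
x₀ = 1.5

Newton-Raphson formula: x_{n+1} = x_n - f(x_n)/f'(x_n)

Iteration 1:
  f(1.500000) = 1.062500
  f'(1.500000) = 11.500000
  x_1 = 1.500000 - 1.062500/11.500000 = 1.407609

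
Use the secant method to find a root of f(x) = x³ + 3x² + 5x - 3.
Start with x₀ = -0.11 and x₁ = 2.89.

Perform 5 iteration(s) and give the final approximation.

f(x) = x³ + 3x² + 5x - 3
x₀ = -0.11, x₁ = 2.89

Secant formula: x_{n+1} = x_n - f(x_n)(x_n - x_{n-1})/(f(x_n) - f(x_{n-1}))

Iteration 1:
  f(-0.110000) = -3.515031
  f(2.890000) = 60.643869
  x_2 = 2.890000 - 60.643869×(2.890000 - (-0.110000))/(60.643869 - (-3.515031))
       = 0.054359
Iteration 2:
  f(2.890000) = 60.643869
  f(0.054359) = -2.719180
  x_3 = 0.054359 - (-2.719180)×(0.054359 - 2.890000)/(-2.719180 - 60.643869)
       = 0.176048
Iteration 3:
  f(0.054359) = -2.719180
  f(0.176048) = -2.021322
  x_4 = 0.176048 - (-2.021322)×(0.176048 - 0.054359)/(-2.021322 - (-2.719180))
       = 0.528518
Iteration 4:
  f(0.176048) = -2.021322
  f(0.528518) = 0.628217
  x_5 = 0.528518 - 0.628217×(0.528518 - 0.176048)/(0.628217 - (-2.021322))
       = 0.444946
Iteration 5:
  f(0.528518) = 0.628217
  f(0.444946) = -0.093249
  x_6 = 0.444946 - (-0.093249)×(0.444946 - 0.528518)/(-0.093249 - 0.628217)
       = 0.455748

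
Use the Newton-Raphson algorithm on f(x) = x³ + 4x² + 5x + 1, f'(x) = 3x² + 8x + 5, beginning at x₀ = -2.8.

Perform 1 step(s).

f(x) = x³ + 4x² + 5x + 1
f'(x) = 3x² + 8x + 5
x₀ = -2.8

Newton-Raphson formula: x_{n+1} = x_n - f(x_n)/f'(x_n)

Iteration 1:
  f(-2.800000) = -3.592000
  f'(-2.800000) = 6.120000
  x_1 = -2.800000 - (-3.592000)/6.120000 = -2.213072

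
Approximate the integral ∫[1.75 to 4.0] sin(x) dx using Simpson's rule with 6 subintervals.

f(x) = sin(x)
a = 1.75, b = 4.0, n = 6
h = (b - a)/n = 0.375000

Simpson's rule: (h/3)[f(x₀) + 4f(x₁) + 2f(x₂) + ... + f(xₙ)]

x_0 = 1.7500, f(x_0) = 0.983986, coefficient = 1
x_1 = 2.1250, f(x_1) = 0.850320, coefficient = 4
x_2 = 2.5000, f(x_2) = 0.598472, coefficient = 2
x_3 = 2.8750, f(x_3) = 0.263446, coefficient = 4
x_4 = 3.2500, f(x_4) = -0.108195, coefficient = 2
x_5 = 3.6250, f(x_5) = -0.464799, coefficient = 4
x_6 = 4.0000, f(x_6) = -0.756802, coefficient = 1

I ≈ (0.375000/3) × 3.803605 = 0.475451
Exact value: 0.475398
Error: 0.000053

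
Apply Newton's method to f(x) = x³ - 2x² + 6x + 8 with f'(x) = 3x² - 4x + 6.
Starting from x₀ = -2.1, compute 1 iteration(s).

f(x) = x³ - 2x² + 6x + 8
f'(x) = 3x² - 4x + 6
x₀ = -2.1

Newton-Raphson formula: x_{n+1} = x_n - f(x_n)/f'(x_n)

Iteration 1:
  f(-2.100000) = -22.681000
  f'(-2.100000) = 27.630000
  x_1 = -2.100000 - (-22.681000)/27.630000 = -1.279117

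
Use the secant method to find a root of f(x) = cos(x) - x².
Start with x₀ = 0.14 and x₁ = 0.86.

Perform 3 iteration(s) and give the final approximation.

f(x) = cos(x) - x²
x₀ = 0.14, x₁ = 0.86

Secant formula: x_{n+1} = x_n - f(x_n)(x_n - x_{n-1})/(f(x_n) - f(x_{n-1}))

Iteration 1:
  f(0.140000) = 0.970616
  f(0.860000) = -0.087163
  x_2 = 0.860000 - (-0.087163)×(0.860000 - 0.140000)/(-0.087163 - 0.970616)
       = 0.800671
Iteration 2:
  f(0.860000) = -0.087163
  f(0.800671) = 0.055151
  x_3 = 0.800671 - 0.055151×(0.800671 - 0.860000)/(0.055151 - (-0.087163))
       = 0.823663
Iteration 3:
  f(0.800671) = 0.055151
  f(0.823663) = 0.001118
  x_4 = 0.823663 - 0.001118×(0.823663 - 0.800671)/(0.001118 - 0.055151)
       = 0.824139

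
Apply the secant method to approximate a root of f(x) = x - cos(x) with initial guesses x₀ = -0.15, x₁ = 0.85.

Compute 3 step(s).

f(x) = x - cos(x)
x₀ = -0.15, x₁ = 0.85

Secant formula: x_{n+1} = x_n - f(x_n)(x_n - x_{n-1})/(f(x_n) - f(x_{n-1}))

Iteration 1:
  f(-0.150000) = -1.138771
  f(0.850000) = 0.190017
  x_2 = 0.850000 - 0.190017×(0.850000 - (-0.150000))/(0.190017 - (-1.138771))
       = 0.707000
Iteration 2:
  f(0.850000) = 0.190017
  f(0.707000) = -0.053314
  x_3 = 0.707000 - (-0.053314)×(0.707000 - 0.850000)/(-0.053314 - 0.190017)
       = 0.738331
Iteration 3:
  f(0.707000) = -0.053314
  f(0.738331) = -0.001261
  x_4 = 0.738331 - (-0.001261)×(0.738331 - 0.707000)/(-0.001261 - (-0.053314))
       = 0.739091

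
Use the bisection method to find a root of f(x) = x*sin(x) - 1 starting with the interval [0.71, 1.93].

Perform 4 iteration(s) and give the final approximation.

f(x) = x*sin(x) - 1
Initial interval: [0.71, 1.93]

Iteration 1:
  c_1 = (0.710000 + 1.930000)/2 = 1.320000
  f(c_1) = f(1.320000) = 0.278704
  f(a) × f(c) < 0, new interval: [0.710000, 1.320000]
Iteration 2:
  c_2 = (0.710000 + 1.320000)/2 = 1.015000
  f(c_2) = f(1.015000) = -0.137777
  f(a) × f(c) ≥ 0, new interval: [1.015000, 1.320000]
Iteration 3:
  c_3 = (1.015000 + 1.320000)/2 = 1.167500
  f(c_3) = f(1.167500) = 0.073834
  f(a) × f(c) < 0, new interval: [1.015000, 1.167500]
Iteration 4:
  c_4 = (1.015000 + 1.167500)/2 = 1.091250
  f(c_4) = f(1.091250) = -0.031838
  f(a) × f(c) ≥ 0, new interval: [1.091250, 1.167500]

After 4 iteration(s), the approximation is c_4 = 1.091250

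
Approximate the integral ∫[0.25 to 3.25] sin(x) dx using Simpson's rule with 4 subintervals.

f(x) = sin(x)
a = 0.25, b = 3.25, n = 4
h = (b - a)/n = 0.750000

Simpson's rule: (h/3)[f(x₀) + 4f(x₁) + 2f(x₂) + ... + f(xₙ)]

x_0 = 0.2500, f(x_0) = 0.247404, coefficient = 1
x_1 = 1.0000, f(x_1) = 0.841471, coefficient = 4
x_2 = 1.7500, f(x_2) = 0.983986, coefficient = 2
x_3 = 2.5000, f(x_3) = 0.598472, coefficient = 4
x_4 = 3.2500, f(x_4) = -0.108195, coefficient = 1

I ≈ (0.750000/3) × 7.866953 = 1.966738
Exact value: 1.963042
Error: 0.003696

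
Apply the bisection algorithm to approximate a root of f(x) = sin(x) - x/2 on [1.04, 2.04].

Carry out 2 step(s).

f(x) = sin(x) - x/2
Initial interval: [1.04, 2.04]

Iteration 1:
  c_1 = (1.040000 + 2.040000)/2 = 1.540000
  f(c_1) = f(1.540000) = 0.229526
  f(a) × f(c) ≥ 0, new interval: [1.540000, 2.040000]
Iteration 2:
  c_2 = (1.540000 + 2.040000)/2 = 1.790000
  f(c_2) = f(1.790000) = 0.081071
  f(a) × f(c) ≥ 0, new interval: [1.790000, 2.040000]

After 2 iteration(s), the approximation is c_2 = 1.790000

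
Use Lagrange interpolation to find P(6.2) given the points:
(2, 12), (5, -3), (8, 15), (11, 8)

Lagrange interpolation formula:
P(x) = Σ yᵢ × Lᵢ(x)
where Lᵢ(x) = Π_{j≠i} (x - xⱼ)/(xᵢ - xⱼ)

L_0(6.2) = (6.2 - 5)/(2 - 5) × (6.2 - 8)/(2 - 8) × (6.2 - 11)/(2 - 11) = -0.064000
L_1(6.2) = (6.2 - 2)/(5 - 2) × (6.2 - 8)/(5 - 8) × (6.2 - 11)/(5 - 11) = 0.672000
L_2(6.2) = (6.2 - 2)/(8 - 2) × (6.2 - 5)/(8 - 5) × (6.2 - 11)/(8 - 11) = 0.448000
L_3(6.2) = (6.2 - 2)/(11 - 2) × (6.2 - 5)/(11 - 5) × (6.2 - 8)/(11 - 8) = -0.056000

P(6.2) = 12×L_0(6.2) + (-3)×L_1(6.2) + 15×L_2(6.2) + 8×L_3(6.2)
P(6.2) = 3.488000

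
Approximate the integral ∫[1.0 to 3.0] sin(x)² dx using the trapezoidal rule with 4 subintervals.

f(x) = sin(x)²
a = 1.0, b = 3.0, n = 4
h = (b - a)/n = 0.500000

Trapezoidal rule: (h/2)[f(x₀) + 2f(x₁) + 2f(x₂) + ... + f(xₙ)]

x_0 = 1.0000, f(x_0) = 0.708073, coefficient = 1
x_1 = 1.5000, f(x_1) = 0.994996, coefficient = 2
x_2 = 2.0000, f(x_2) = 0.826822, coefficient = 2
x_3 = 2.5000, f(x_3) = 0.358169, coefficient = 2
x_4 = 3.0000, f(x_4) = 0.019915, coefficient = 1

I ≈ (0.500000/2) × 5.087962 = 1.271991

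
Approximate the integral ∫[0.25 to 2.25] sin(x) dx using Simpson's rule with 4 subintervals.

f(x) = sin(x)
a = 0.25, b = 2.25, n = 4
h = (b - a)/n = 0.500000

Simpson's rule: (h/3)[f(x₀) + 4f(x₁) + 2f(x₂) + ... + f(xₙ)]

x_0 = 0.2500, f(x_0) = 0.247404, coefficient = 1
x_1 = 0.7500, f(x_1) = 0.681639, coefficient = 4
x_2 = 1.2500, f(x_2) = 0.948985, coefficient = 2
x_3 = 1.7500, f(x_3) = 0.983986, coefficient = 4
x_4 = 2.2500, f(x_4) = 0.778073, coefficient = 1

I ≈ (0.500000/3) × 9.585945 = 1.597658
Exact value: 1.597086
Error: 0.000571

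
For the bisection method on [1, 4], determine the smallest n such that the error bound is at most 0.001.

We need (b-a)/2^n ≤ 0.001
(4 - 1)/2^n ≤ 0.001
3/2^n ≤ 0.001
2^n ≥ 3000
n ≥ log₂(3000) = 11.55
n ≥ 12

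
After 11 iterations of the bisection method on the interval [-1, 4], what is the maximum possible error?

Bisection error bound: |error| ≤ (b-a)/2^n
|error| ≤ (4 - (-1))/2^11 = 5/2^11
|error| ≤ 0.0024414062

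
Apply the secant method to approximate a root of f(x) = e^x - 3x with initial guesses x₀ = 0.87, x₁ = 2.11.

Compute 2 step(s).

f(x) = e^x - 3x
x₀ = 0.87, x₁ = 2.11

Secant formula: x_{n+1} = x_n - f(x_n)(x_n - x_{n-1})/(f(x_n) - f(x_{n-1}))

Iteration 1:
  f(0.870000) = -0.223089
  f(2.110000) = 1.918241
  x_2 = 2.110000 - 1.918241×(2.110000 - 0.870000)/(1.918241 - (-0.223089))
       = 0.999186
Iteration 2:
  f(2.110000) = 1.918241
  f(0.999186) = -0.281488
  x_3 = 0.999186 - (-0.281488)×(0.999186 - 2.110000)/(-0.281488 - 1.918241)
       = 1.141331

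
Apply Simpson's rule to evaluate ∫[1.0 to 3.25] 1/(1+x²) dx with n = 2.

f(x) = 1/(1+x²)
a = 1.0, b = 3.25, n = 2
h = (b - a)/n = 1.125000

Simpson's rule: (h/3)[f(x₀) + 4f(x₁) + 2f(x₂) + ... + f(xₙ)]

x_0 = 1.0000, f(x_0) = 0.500000, coefficient = 1
x_1 = 2.1250, f(x_1) = 0.181303, coefficient = 4
x_2 = 3.2500, f(x_2) = 0.086486, coefficient = 1

I ≈ (1.125000/3) × 1.311699 = 0.491887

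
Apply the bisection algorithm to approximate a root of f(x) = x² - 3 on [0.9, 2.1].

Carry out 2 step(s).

f(x) = x² - 3
Initial interval: [0.9, 2.1]

Iteration 1:
  c_1 = (0.900000 + 2.100000)/2 = 1.500000
  f(c_1) = f(1.500000) = -0.750000
  f(a) × f(c) ≥ 0, new interval: [1.500000, 2.100000]
Iteration 2:
  c_2 = (1.500000 + 2.100000)/2 = 1.800000
  f(c_2) = f(1.800000) = 0.240000
  f(a) × f(c) < 0, new interval: [1.500000, 1.800000]

After 2 iteration(s), the approximation is c_2 = 1.800000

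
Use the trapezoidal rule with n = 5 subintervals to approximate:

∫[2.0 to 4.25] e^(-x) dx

f(x) = e^(-x)
a = 2.0, b = 4.25, n = 5
h = (b - a)/n = 0.450000

Trapezoidal rule: (h/2)[f(x₀) + 2f(x₁) + 2f(x₂) + ... + f(xₙ)]

x_0 = 2.0000, f(x_0) = 0.135335, coefficient = 1
x_1 = 2.4500, f(x_1) = 0.086294, coefficient = 2
x_2 = 2.9000, f(x_2) = 0.055023, coefficient = 2
x_3 = 3.3500, f(x_3) = 0.035084, coefficient = 2
x_4 = 3.8000, f(x_4) = 0.022371, coefficient = 2
x_5 = 4.2500, f(x_5) = 0.014264, coefficient = 1

I ≈ (0.450000/2) × 0.547143 = 0.123107
Exact value: 0.121071
Error: 0.002036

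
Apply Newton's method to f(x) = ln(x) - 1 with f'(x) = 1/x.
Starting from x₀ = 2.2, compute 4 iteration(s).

f(x) = ln(x) - 1
f'(x) = 1/x
x₀ = 2.2

Newton-Raphson formula: x_{n+1} = x_n - f(x_n)/f'(x_n)

Iteration 1:
  f(2.200000) = -0.211543
  f'(2.200000) = 0.454545
  x_1 = 2.200000 - (-0.211543)/0.454545 = 2.665394
Iteration 2:
  f(2.665394) = -0.019648
  f'(2.665394) = 0.375179
  x_2 = 2.665394 - (-0.019648)/0.375179 = 2.717764
Iteration 3:
  f(2.717764) = -0.000191
  f'(2.717764) = 0.367950
  x_3 = 2.717764 - (-0.000191)/0.367950 = 2.718282
Iteration 4:
  f(2.718282) = 0.000000
  f'(2.718282) = 0.367879
  x_4 = 2.718282 - 0.000000/0.367879 = 2.718282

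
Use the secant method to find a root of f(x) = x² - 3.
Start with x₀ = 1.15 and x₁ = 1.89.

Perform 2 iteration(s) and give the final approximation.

f(x) = x² - 3
x₀ = 1.15, x₁ = 1.89

Secant formula: x_{n+1} = x_n - f(x_n)(x_n - x_{n-1})/(f(x_n) - f(x_{n-1}))

Iteration 1:
  f(1.150000) = -1.677500
  f(1.890000) = 0.572100
  x_2 = 1.890000 - 0.572100×(1.890000 - 1.150000)/(0.572100 - (-1.677500))
       = 1.701809
Iteration 2:
  f(1.890000) = 0.572100
  f(1.701809) = -0.103845
  x_3 = 1.701809 - (-0.103845)×(1.701809 - 1.890000)/(-0.103845 - 0.572100)
       = 1.730721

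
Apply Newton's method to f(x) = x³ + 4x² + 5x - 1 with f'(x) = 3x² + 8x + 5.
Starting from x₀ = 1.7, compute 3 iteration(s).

f(x) = x³ + 4x² + 5x - 1
f'(x) = 3x² + 8x + 5
x₀ = 1.7

Newton-Raphson formula: x_{n+1} = x_n - f(x_n)/f'(x_n)

Iteration 1:
  f(1.700000) = 23.973000
  f'(1.700000) = 27.270000
  x_1 = 1.700000 - 23.973000/27.270000 = 0.820902
Iteration 2:
  f(0.820902) = 6.353221
  f'(0.820902) = 13.588857
  x_2 = 0.820902 - 6.353221/13.588857 = 0.353370
Iteration 3:
  f(0.353370) = 1.310460
  f'(0.353370) = 8.201575
  x_3 = 0.353370 - 1.310460/8.201575 = 0.193589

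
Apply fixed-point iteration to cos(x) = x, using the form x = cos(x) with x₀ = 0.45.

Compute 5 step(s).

Equation: cos(x) = x
Fixed-point form: x = cos(x)
x₀ = 0.45

x_1 = g(0.450000) = 0.900447
x_2 = g(0.900447) = 0.621260
x_3 = g(0.621260) = 0.813146
x_4 = g(0.813146) = 0.687216
x_5 = g(0.687216) = 0.773015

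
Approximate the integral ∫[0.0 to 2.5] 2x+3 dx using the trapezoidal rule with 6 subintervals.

f(x) = 2x+3
a = 0.0, b = 2.5, n = 6
h = (b - a)/n = 0.416667

Trapezoidal rule: (h/2)[f(x₀) + 2f(x₁) + 2f(x₂) + ... + f(xₙ)]

x_0 = 0.0000, f(x_0) = 3.000000, coefficient = 1
x_1 = 0.4167, f(x_1) = 3.833333, coefficient = 2
x_2 = 0.8333, f(x_2) = 4.666667, coefficient = 2
x_3 = 1.2500, f(x_3) = 5.500000, coefficient = 2
x_4 = 1.6667, f(x_4) = 6.333333, coefficient = 2
x_5 = 2.0833, f(x_5) = 7.166667, coefficient = 2
x_6 = 2.5000, f(x_6) = 8.000000, coefficient = 1

I ≈ (0.416667/2) × 66.000000 = 13.750000
Exact value: 13.750000
Error: 0.000000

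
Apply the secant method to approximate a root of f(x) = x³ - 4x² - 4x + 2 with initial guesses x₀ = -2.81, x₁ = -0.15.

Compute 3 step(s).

f(x) = x³ - 4x² - 4x + 2
x₀ = -2.81, x₁ = -0.15

Secant formula: x_{n+1} = x_n - f(x_n)(x_n - x_{n-1})/(f(x_n) - f(x_{n-1}))

Iteration 1:
  f(-2.810000) = -40.532441
  f(-0.150000) = 2.506625
  x_2 = -0.150000 - 2.506625×(-0.150000 - (-2.810000))/(2.506625 - (-40.532441))
       = -0.304920
Iteration 2:
  f(-0.150000) = 2.506625
  f(-0.304920) = 2.819425
  x_3 = -0.304920 - 2.819425×(-0.304920 - (-0.150000))/(2.819425 - 2.506625)
       = 1.091454
Iteration 3:
  f(-0.304920) = 2.819425
  f(1.091454) = -5.830682
  x_4 = 1.091454 - (-5.830682)×(1.091454 - (-0.304920))/(-5.830682 - 2.819425)
       = 0.150215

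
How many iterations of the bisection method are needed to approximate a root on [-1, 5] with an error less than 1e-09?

We need (b-a)/2^n ≤ 1e-09
(5 - (-1))/2^n ≤ 1e-09
6/2^n ≤ 1e-09
2^n ≥ 6000000000
n ≥ log₂(6000000000) = 32.48
n ≥ 33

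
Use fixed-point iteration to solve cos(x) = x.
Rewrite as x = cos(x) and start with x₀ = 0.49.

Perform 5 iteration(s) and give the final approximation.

Equation: cos(x) = x
Fixed-point form: x = cos(x)
x₀ = 0.49

x_1 = g(0.490000) = 0.882333
x_2 = g(0.882333) = 0.635351
x_3 = g(0.635351) = 0.804863
x_4 = g(0.804863) = 0.693210
x_5 = g(0.693210) = 0.769199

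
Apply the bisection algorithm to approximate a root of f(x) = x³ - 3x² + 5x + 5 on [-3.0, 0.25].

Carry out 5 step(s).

f(x) = x³ - 3x² + 5x + 5
Initial interval: [-3.0, 0.25]

Iteration 1:
  c_1 = (-3.000000 + 0.250000)/2 = -1.375000
  f(c_1) = f(-1.375000) = -10.146484
  f(a) × f(c) ≥ 0, new interval: [-1.375000, 0.250000]
Iteration 2:
  c_2 = (-1.375000 + 0.250000)/2 = -0.562500
  f(c_2) = f(-0.562500) = 1.060303
  f(a) × f(c) < 0, new interval: [-1.375000, -0.562500]
Iteration 3:
  c_3 = (-1.375000 + (-0.562500))/2 = -0.968750
  f(c_3) = f(-0.968750) = -3.568329
  f(a) × f(c) ≥ 0, new interval: [-0.968750, -0.562500]
Iteration 4:
  c_4 = (-0.968750 + (-0.562500))/2 = -0.765625
  f(c_4) = f(-0.765625) = -1.035465
  f(a) × f(c) ≥ 0, new interval: [-0.765625, -0.562500]
Iteration 5:
  c_5 = (-0.765625 + (-0.562500))/2 = -0.664062
  f(c_5) = f(-0.664062) = 0.063913
  f(a) × f(c) < 0, new interval: [-0.765625, -0.664062]

After 5 iteration(s), the approximation is c_5 = -0.664062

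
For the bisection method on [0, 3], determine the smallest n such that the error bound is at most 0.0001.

We need (b-a)/2^n ≤ 0.0001
(3 - 0)/2^n ≤ 0.0001
3/2^n ≤ 0.0001
2^n ≥ 30000
n ≥ log₂(30000) = 14.87
n ≥ 15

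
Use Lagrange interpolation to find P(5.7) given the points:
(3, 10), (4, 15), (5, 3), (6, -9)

Lagrange interpolation formula:
P(x) = Σ yᵢ × Lᵢ(x)
where Lᵢ(x) = Π_{j≠i} (x - xⱼ)/(xᵢ - xⱼ)

L_0(5.7) = (5.7 - 4)/(3 - 4) × (5.7 - 5)/(3 - 5) × (5.7 - 6)/(3 - 6) = 0.059500
L_1(5.7) = (5.7 - 3)/(4 - 3) × (5.7 - 5)/(4 - 5) × (5.7 - 6)/(4 - 6) = -0.283500
L_2(5.7) = (5.7 - 3)/(5 - 3) × (5.7 - 4)/(5 - 4) × (5.7 - 6)/(5 - 6) = 0.688500
L_3(5.7) = (5.7 - 3)/(6 - 3) × (5.7 - 4)/(6 - 4) × (5.7 - 5)/(6 - 5) = 0.535500

P(5.7) = 10×L_0(5.7) + 15×L_1(5.7) + 3×L_2(5.7) + (-9)×L_3(5.7)
P(5.7) = -6.411500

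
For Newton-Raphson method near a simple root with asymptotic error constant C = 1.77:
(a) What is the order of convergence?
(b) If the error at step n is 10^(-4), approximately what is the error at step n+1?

(a) Newton-Raphson has quadratic (order 2) convergence near simple roots.
    This means |e_{n+1}| ≈ C|e_n|².

(b) With |e_n| = 10^(-4) and C = 1.77:
    |e_{n+1}| ≈ 1.77 × (10^(-4))² = 1.77 × 10^(-8)

(a) 2 (quadratic); (b) |e_{n+1}| ≈ 1.770e-08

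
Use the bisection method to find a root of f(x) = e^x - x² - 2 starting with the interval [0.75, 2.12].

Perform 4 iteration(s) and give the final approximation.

f(x) = e^x - x² - 2
Initial interval: [0.75, 2.12]

Iteration 1:
  c_1 = (0.750000 + 2.120000)/2 = 1.435000
  f(c_1) = f(1.435000) = 0.140420
  f(a) × f(c) < 0, new interval: [0.750000, 1.435000]
Iteration 2:
  c_2 = (0.750000 + 1.435000)/2 = 1.092500
  f(c_2) = f(1.092500) = -0.211837
  f(a) × f(c) ≥ 0, new interval: [1.092500, 1.435000]
Iteration 3:
  c_3 = (1.092500 + 1.435000)/2 = 1.263750
  f(c_3) = f(1.263750) = -0.058397
  f(a) × f(c) ≥ 0, new interval: [1.263750, 1.435000]
Iteration 4:
  c_4 = (1.263750 + 1.435000)/2 = 1.349375
  f(c_4) = f(1.349375) = 0.034203
  f(a) × f(c) < 0, new interval: [1.263750, 1.349375]

After 4 iteration(s), the approximation is c_4 = 1.349375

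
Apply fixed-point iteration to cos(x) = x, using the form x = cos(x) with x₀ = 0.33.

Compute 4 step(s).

Equation: cos(x) = x
Fixed-point form: x = cos(x)
x₀ = 0.33

x_1 = g(0.330000) = 0.946042
x_2 = g(0.946042) = 0.584898
x_3 = g(0.584898) = 0.833769
x_4 = g(0.833769) = 0.672090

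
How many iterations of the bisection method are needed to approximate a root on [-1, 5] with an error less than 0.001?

We need (b-a)/2^n ≤ 0.001
(5 - (-1))/2^n ≤ 0.001
6/2^n ≤ 0.001
2^n ≥ 6000
n ≥ log₂(6000) = 12.55
n ≥ 13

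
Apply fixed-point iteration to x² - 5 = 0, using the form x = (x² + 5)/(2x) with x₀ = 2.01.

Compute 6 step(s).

Equation: x² - 5 = 0
Fixed-point form: x = (x² + 5)/(2x)
x₀ = 2.01

x_1 = g(2.010000) = 2.248781
x_2 = g(2.248781) = 2.236104
x_3 = g(2.236104) = 2.236068
x_4 = g(2.236068) = 2.236068
x_5 = g(2.236068) = 2.236068
x_6 = g(2.236068) = 2.236068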